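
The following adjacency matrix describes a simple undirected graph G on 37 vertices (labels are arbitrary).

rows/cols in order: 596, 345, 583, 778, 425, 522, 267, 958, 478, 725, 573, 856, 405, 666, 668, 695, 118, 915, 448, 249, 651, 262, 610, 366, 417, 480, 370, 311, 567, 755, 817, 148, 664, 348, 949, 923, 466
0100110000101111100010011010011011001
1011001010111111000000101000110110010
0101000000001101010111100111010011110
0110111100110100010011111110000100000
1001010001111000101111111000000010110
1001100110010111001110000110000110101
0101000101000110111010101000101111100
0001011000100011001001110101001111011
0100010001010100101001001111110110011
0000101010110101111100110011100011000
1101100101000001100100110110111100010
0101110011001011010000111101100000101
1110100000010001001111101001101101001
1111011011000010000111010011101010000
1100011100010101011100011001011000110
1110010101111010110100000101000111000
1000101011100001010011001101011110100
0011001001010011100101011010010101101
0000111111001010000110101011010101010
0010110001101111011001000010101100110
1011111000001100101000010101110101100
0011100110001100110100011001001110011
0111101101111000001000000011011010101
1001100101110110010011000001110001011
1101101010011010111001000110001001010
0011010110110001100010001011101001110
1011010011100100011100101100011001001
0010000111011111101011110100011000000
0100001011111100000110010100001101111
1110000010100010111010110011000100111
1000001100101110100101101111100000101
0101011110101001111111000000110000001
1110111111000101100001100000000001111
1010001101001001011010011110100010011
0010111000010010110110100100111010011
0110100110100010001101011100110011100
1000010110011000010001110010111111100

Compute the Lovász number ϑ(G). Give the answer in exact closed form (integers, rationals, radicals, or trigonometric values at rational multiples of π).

Vertex 651 has 18 neighbors: 596, 583, 778, 425, 522, 267, 405, 666, 118, 448, 366, 480, 311, 567, 755, 148, 348, 949.
N(817) = {596, 267, 958, 573, 405, 666, 668, 118, 249, 262, 610, 417, 480, 370, 311, 567, 949, 466}, |N(817)| = 18.
Vertex 148 has 18 neighbors: 345, 778, 522, 267, 958, 478, 573, 405, 695, 118, 915, 448, 249, 651, 262, 567, 755, 466.
N(596) = {345, 425, 522, 573, 405, 666, 668, 695, 118, 651, 366, 417, 370, 755, 817, 664, 348, 466}, |N(596)| = 18.
deg(v) = 18 for all v (|V|=37); strongly regular (37,18,8,9).
Distinct eigenvalues (to 3 d.p.): [18.0, 2.541, -3.541].
Lovász (edge-transitive): ϑ = −37·(-sqrt(37)/2 - 1/2)/((18)−(-sqrt(37)/2 - 1/2)) = sqrt(37).
Numerically 6.0827625.

sqrt(37)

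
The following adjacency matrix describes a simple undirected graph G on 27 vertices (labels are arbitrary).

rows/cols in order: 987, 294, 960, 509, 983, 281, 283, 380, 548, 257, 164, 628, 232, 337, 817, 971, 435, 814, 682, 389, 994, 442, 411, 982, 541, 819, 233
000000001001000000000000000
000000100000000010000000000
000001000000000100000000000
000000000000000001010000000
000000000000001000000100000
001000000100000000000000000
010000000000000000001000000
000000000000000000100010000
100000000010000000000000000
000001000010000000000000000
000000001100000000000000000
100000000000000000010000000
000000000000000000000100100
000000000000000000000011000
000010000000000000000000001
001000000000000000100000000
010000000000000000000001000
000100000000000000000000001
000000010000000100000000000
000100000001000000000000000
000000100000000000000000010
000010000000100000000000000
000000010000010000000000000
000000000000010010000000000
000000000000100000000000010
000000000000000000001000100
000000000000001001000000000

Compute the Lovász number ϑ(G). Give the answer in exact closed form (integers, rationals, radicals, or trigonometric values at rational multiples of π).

deg(294) = 2; N(294) = {283, 435}.
deg(982) = 2; N(982) = {337, 435}.
Vertex 971 has 2 neighbors: 960, 682.
N(628) = {987, 389}, |N(628)| = 2.
Regular of degree 2 on 27 vertices: a single 27-cycle (edge-transitive).
spec(A) ≈ [2.0, 1.94609, 1.787265, 1.532089, 1.194317, 0.79216, 0.347296, -0.11629, -0.573606, -1.0, -1.372483, -1.670976, -1.879385, -1.986477] (distinct, 6 d.p.).
ϑ = −N·λ_min/(λ_max−λ_min) = −27·(-2*cos(pi/27))/(2−(-2*cos(pi/27))) = 27*cos(pi/27)/(cos(pi/27) + 1).
ϑ(G) ≈ 13.454204.
13 ≤ 27*cos(pi/27)/(cos(pi/27) + 1) ≤ 14: both strict.

27*cos(pi/27)/(cos(pi/27) + 1)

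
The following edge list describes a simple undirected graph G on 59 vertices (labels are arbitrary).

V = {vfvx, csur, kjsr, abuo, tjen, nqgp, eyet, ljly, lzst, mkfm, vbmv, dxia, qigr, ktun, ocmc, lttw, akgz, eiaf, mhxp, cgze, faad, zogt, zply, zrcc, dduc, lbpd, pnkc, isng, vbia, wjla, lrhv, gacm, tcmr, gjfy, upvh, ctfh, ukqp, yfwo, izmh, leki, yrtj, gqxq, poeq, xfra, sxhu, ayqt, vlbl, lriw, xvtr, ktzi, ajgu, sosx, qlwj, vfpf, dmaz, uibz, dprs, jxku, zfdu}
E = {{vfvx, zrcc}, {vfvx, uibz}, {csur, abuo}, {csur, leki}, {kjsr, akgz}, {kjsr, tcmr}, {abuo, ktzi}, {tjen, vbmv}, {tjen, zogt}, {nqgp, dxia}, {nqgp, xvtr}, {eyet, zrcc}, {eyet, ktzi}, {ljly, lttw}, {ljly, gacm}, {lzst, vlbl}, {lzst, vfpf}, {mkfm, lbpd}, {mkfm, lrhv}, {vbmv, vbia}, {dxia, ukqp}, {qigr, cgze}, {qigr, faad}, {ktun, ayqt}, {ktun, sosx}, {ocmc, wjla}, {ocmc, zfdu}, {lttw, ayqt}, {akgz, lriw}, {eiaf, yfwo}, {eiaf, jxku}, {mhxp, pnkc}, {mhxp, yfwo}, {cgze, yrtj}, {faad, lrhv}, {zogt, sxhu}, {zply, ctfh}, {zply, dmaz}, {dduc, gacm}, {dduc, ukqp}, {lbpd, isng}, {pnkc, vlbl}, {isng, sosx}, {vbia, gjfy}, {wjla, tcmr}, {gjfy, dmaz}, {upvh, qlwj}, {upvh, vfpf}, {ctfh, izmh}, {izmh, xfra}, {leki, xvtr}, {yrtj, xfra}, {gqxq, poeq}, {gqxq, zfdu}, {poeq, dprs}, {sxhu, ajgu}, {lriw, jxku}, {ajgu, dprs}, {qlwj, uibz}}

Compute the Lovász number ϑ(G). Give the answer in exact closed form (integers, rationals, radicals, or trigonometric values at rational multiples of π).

59*cos(pi/59)/(cos(pi/59) + 1)

N(tjen) = {vbmv, zogt}, |N(tjen)| = 2.
Vertex ocmc has 2 neighbors: wjla, zfdu.
Vertex sosx has 2 neighbors: ktun, isng.
Vertex xvtr has 2 neighbors: nqgp, leki.
deg(v) = 2 for all v (|V|=59); this is C_{59}, the 59-cycle.
A has 30 distinct eigenvalues ≈ [2.0, 1.9887, 1.9548, 1.8988, 1.8213, 1.7231, 1.6054, 1.4695, 1.317, 1.1496, 0.9691, 0.7776, 0.5774, 0.3706, 0.1596, -0.0532, -0.2655, -0.4747, -0.6785, -0.8746, -1.0608, -1.235, -1.3953, -1.5397, -1.6666, -1.7747, -1.8627, -1.9295, -1.9745, -1.9972].
Lovász (edge-transitive): ϑ = −59·(-2*cos(pi/59))/((2)−(-2*cos(pi/59))) = 59*cos(pi/59)/(cos(pi/59) + 1).
Numerically 29.47908.
Check 29 ≤ 59*cos(pi/59)/(cos(pi/59) + 1) ≤ 30: both strict.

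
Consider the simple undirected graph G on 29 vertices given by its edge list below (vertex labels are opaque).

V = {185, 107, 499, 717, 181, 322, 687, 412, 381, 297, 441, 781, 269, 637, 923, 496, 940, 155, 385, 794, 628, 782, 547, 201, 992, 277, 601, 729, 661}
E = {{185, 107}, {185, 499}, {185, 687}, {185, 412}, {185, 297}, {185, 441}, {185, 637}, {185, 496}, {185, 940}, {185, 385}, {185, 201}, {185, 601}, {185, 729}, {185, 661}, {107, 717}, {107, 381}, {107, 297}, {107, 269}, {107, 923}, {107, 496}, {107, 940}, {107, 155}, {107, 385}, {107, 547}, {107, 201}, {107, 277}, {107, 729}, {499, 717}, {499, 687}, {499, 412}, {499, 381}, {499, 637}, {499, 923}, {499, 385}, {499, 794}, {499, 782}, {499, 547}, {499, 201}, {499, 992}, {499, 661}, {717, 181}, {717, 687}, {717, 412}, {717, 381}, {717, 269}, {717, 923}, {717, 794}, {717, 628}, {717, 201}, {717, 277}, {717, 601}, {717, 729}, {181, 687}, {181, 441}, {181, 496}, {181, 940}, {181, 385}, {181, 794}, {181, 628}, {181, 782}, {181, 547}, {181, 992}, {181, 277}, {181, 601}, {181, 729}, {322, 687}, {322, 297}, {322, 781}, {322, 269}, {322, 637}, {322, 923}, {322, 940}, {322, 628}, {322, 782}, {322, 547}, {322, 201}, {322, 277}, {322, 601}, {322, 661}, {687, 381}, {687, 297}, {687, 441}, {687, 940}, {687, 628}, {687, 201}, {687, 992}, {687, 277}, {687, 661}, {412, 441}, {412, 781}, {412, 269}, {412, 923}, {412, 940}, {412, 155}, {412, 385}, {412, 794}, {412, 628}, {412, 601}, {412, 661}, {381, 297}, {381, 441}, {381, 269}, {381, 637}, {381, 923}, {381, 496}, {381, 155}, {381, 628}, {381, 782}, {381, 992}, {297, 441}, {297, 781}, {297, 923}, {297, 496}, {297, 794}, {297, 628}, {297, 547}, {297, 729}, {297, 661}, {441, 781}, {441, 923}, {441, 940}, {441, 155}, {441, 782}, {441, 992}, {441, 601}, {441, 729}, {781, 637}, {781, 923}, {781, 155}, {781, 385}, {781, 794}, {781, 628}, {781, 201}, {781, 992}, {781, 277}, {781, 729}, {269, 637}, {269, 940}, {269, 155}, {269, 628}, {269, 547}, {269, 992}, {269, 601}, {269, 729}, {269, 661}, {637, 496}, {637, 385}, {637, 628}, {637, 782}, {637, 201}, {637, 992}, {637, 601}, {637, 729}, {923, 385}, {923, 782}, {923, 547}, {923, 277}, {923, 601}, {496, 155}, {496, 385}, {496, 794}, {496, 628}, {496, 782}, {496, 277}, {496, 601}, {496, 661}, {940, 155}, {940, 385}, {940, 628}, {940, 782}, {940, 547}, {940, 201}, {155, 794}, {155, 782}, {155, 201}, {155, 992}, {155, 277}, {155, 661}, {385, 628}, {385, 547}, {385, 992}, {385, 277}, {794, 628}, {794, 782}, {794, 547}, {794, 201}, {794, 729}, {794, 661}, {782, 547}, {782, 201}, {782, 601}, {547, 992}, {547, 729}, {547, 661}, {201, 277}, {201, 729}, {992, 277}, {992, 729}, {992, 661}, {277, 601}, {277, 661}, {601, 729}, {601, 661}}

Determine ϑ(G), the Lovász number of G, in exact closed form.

sqrt(29)

N(155) = {107, 412, 381, 441, 781, 269, 496, 940, 794, 782, 201, 992, 277, 661}, |N(155)| = 14.
N(547) = {107, 499, 181, 322, 297, 269, 923, 940, 385, 794, 782, 992, 729, 661}, |N(547)| = 14.
Vertex 661 has 14 neighbors: 185, 499, 322, 687, 412, 297, 269, 496, 155, 794, 547, 992, 277, 601.
N(637) = {185, 499, 322, 381, 781, 269, 496, 385, 628, 782, 201, 992, 601, 729}, |N(637)| = 14.
14-regular, N=29; strongly regular (29,14,6,7).
spec(A) ≈ [14.0, 2.192582, -3.192582] (distinct, 6 d.p.).
Lovász: ϑ = −29(-sqrt(29)/2 - 1/2)/(14+-(-sqrt(29)/2 - 1/2)) = sqrt(29).
= 5.3851648… (decimal).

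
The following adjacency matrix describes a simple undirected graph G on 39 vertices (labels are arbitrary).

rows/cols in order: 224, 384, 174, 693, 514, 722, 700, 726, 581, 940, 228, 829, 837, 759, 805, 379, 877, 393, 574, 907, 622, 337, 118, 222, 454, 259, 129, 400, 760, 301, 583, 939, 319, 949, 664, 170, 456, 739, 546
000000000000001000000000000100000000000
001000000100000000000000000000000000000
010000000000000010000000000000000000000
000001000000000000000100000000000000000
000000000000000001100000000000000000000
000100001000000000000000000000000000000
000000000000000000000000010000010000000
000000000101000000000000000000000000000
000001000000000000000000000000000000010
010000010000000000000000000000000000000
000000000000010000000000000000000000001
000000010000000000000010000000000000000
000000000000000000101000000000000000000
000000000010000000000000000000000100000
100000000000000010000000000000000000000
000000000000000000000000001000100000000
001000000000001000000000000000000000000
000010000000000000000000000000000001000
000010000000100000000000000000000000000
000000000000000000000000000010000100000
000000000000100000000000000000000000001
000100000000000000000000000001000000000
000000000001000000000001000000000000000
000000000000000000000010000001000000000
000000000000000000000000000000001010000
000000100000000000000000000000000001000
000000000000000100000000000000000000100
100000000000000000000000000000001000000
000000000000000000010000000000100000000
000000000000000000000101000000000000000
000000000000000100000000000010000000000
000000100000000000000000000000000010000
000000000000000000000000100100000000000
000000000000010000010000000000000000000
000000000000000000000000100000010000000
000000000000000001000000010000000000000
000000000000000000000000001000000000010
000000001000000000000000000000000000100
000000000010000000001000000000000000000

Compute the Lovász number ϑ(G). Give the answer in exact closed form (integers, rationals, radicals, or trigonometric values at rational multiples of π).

Vertex 301 has 2 neighbors: 337, 222.
N(939) = {700, 664}, |N(939)| = 2.
deg(739) = 2; N(739) = {581, 456}.
N(907) = {760, 949}, |N(907)| = 2.
39-vertex 2-regular graph: connected 2-regular on 39 ⇒ C_{39}.
The 20 distinct eigenvalues: [2.0, 1.9741, 1.8971, 1.7709, 1.5989, 1.3854, 1.1361, 0.8574, 0.5564, 0.2411, -0.0805, -0.4001, -0.7092, -1.0, -1.2649, -1.497, -1.6904, -1.84, -1.9419, -1.9935].
With N=39: ϑ(G) = 39·(-(-1)*2*cos(pi/39))/(2−(-2*cos(pi/39))) = 39*cos(pi/39)/(cos(pi/39) + 1).
= 19.468332… (decimal).
α=19, χ(Ḡ)=20; ϑ=39*cos(pi/39)/(cos(pi/39) + 1) lies between (both strict).

39*cos(pi/39)/(cos(pi/39) + 1)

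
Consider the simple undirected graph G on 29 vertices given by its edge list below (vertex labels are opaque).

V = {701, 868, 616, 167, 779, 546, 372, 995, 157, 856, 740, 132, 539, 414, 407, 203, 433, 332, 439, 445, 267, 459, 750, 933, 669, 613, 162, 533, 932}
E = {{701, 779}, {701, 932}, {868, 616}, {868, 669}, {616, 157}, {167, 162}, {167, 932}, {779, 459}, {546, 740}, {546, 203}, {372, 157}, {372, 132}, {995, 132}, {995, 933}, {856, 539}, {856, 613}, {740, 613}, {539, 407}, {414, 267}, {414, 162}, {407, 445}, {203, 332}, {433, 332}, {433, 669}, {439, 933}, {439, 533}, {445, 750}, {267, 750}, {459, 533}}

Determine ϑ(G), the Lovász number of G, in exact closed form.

deg(995) = 2; N(995) = {132, 933}.
N(167) = {162, 932}, |N(167)| = 2.
N(933) = {995, 439}, |N(933)| = 2.
N(856) = {539, 613}, |N(856)| = 2.
G on 29 vertices is 2-regular; a single 29-cycle (edge-transitive).
The 15 distinct eigenvalues: [2.0, 1.953241, 1.815151, 1.592186, 1.294773, 0.936817, 0.535057, 0.108278, -0.323564, -0.740276, -1.122374, -1.451991, -1.713714, -1.895306, -1.988276].
−29·(-2*cos(pi/29)) / ((2)−(-2*cos(pi/29))) = 29*cos(pi/29)/(cos(pi/29) + 1) = ϑ(G).
≈ 14.457375 (to 6 d.p.).
Check 14 ≤ 29*cos(pi/29)/(cos(pi/29) + 1) ≤ 15: both strict.

29*cos(pi/29)/(cos(pi/29) + 1)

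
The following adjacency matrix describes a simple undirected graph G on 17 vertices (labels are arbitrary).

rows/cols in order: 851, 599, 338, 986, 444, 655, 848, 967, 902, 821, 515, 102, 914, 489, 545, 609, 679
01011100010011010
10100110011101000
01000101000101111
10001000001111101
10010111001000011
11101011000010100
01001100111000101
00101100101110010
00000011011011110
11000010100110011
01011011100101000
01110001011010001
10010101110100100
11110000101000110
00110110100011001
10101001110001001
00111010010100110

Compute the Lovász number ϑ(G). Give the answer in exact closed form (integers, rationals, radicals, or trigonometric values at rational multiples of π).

sqrt(17)

Vertex 338 has 8 neighbors: 599, 655, 967, 102, 489, 545, 609, 679.
N(902) = {848, 967, 821, 515, 914, 489, 545, 609}, |N(902)| = 8.
deg(679) = 8; N(679) = {338, 986, 444, 848, 821, 102, 545, 609}.
Vertex 848 has 8 neighbors: 599, 444, 655, 902, 821, 515, 545, 679.
17-vertex 8-regular graph: SR(17,8,3,4) — a Paley graph.
The 3 distinct eigenvalues: [8.0, 1.56155, -2.56155].
−17·(-sqrt(17)/2 - 1/2) / ((8)−(-sqrt(17)/2 - 1/2)) = sqrt(17) = ϑ(G).
Numerically 4.1231.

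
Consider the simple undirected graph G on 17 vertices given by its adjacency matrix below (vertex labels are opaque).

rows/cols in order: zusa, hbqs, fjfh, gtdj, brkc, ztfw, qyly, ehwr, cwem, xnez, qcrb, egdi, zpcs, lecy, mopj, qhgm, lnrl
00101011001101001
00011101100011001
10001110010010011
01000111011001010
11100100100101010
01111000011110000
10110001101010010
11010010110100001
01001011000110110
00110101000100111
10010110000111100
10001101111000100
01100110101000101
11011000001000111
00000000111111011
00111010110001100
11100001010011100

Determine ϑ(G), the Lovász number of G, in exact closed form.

sqrt(17)

N(lnrl) = {zusa, hbqs, fjfh, ehwr, xnez, zpcs, lecy, mopj}, |N(lnrl)| = 8.
Vertex cwem has 8 neighbors: hbqs, brkc, qyly, ehwr, egdi, zpcs, mopj, qhgm.
deg(qhgm) = 8; N(qhgm) = {fjfh, gtdj, brkc, qyly, cwem, xnez, lecy, mopj}.
Vertex zusa has 8 neighbors: fjfh, brkc, qyly, ehwr, qcrb, egdi, lecy, lnrl.
deg(v) = 8 for all v (|V|=17); SR(17,8,3,4) — a Paley graph.
A has 3 distinct eigenvalues ≈ [8.0, 1.56155, -2.56155].
With N=17: ϑ(G) = 17·(-(-sqrt(17)/2 - 1/2))/(8−(-sqrt(17)/2 - 1/2)) = sqrt(17).
Numerically 4.12310563.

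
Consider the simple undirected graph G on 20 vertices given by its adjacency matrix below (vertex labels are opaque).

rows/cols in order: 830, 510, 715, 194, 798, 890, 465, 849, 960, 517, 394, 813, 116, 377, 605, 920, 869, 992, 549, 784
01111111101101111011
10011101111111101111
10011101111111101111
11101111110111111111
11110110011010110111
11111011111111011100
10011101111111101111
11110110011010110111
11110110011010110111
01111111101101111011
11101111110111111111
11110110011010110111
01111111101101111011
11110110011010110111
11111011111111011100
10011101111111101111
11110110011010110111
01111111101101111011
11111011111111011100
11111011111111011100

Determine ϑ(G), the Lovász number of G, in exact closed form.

6

N(510) = {830, 194, 798, 890, 849, 960, 517, 394, 813, 116, 377, 605, 869, 992, 549, 784}, |N(510)| = 16.
deg(377) = 14; N(377) = {830, 510, 715, 194, 890, 465, 517, 394, 116, 605, 920, 992, 549, 784}.
deg(194) = 18; N(194) = {830, 510, 715, 798, 890, 465, 849, 960, 517, 813, 116, 377, 605, 920, 869, 992, 549, 784}.
N(920) = {830, 194, 798, 890, 849, 960, 517, 394, 813, 116, 377, 605, 869, 992, 549, 784}, |N(920)| = 16.
5 parts of sizes [6, 4, 4, 4, 2]; α(G) = 6 = ϑ (perfect).
ϑ(G) ≈ 6.0000.
α=6, χ(Ḡ)=6; ϑ=6 lies between (collapsed).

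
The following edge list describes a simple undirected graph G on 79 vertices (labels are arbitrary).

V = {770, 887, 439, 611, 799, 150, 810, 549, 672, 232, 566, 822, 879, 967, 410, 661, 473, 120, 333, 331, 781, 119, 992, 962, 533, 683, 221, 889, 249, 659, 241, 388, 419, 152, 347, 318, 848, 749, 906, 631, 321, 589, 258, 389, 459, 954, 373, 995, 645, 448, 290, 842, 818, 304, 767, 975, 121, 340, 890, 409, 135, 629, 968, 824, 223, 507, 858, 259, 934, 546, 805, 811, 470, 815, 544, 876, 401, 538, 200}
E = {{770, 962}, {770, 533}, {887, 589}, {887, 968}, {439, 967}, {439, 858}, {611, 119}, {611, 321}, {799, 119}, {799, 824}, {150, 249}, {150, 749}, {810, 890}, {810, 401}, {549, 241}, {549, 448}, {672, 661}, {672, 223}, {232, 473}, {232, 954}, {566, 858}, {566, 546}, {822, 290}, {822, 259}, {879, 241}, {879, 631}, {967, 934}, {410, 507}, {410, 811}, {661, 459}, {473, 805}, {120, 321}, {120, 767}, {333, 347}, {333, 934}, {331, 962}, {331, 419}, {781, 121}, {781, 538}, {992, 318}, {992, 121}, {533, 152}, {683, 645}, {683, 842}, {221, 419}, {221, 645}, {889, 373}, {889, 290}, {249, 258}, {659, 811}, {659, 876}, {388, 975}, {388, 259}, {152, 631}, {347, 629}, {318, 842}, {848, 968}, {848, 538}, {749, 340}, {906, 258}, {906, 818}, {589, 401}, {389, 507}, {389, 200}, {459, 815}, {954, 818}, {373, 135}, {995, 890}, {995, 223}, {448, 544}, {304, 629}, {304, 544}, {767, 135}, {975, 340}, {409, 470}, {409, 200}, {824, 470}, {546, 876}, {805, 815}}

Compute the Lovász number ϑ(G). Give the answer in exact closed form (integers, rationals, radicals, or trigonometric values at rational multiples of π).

79*cos(pi/79)/(cos(pi/79) + 1)

Vertex 858 has 2 neighbors: 439, 566.
N(401) = {810, 589}, |N(401)| = 2.
deg(507) = 2; N(507) = {410, 389}.
N(459) = {661, 815}, |N(459)| = 2.
deg(v) = 2 for all v (|V|=79); a single 79-cycle (edge-transitive).
Distinct eigenvalues (to 6 d.p.): [2.0, 1.993678, 1.974751, 1.943339, 1.89964, 1.843932, 1.776565, 1.697967, 1.608633, 1.509129, 1.400084, 1.282187, 1.156184, 1.022871, 0.883091, 0.737728, 0.587701, 0.433958, 0.277471, 0.11923, -0.039764, -0.198508, -0.355996, -0.511233, -0.663239, -0.811051, -0.953735, -1.09039, -1.22015, -1.342197, -1.455758, -1.560115, -1.654608, -1.738641, -1.811681, -1.873267, -1.92301, -1.960595, -1.985784, -1.998419].
ϑ = −N·λ_min/(λ_max−λ_min) = −79·(-2*cos(pi/79))/(2−(-2*cos(pi/79))) = 79*cos(pi/79)/(cos(pi/79) + 1).
Numerically 39.48438.
Lovász sandwich 39 ≤ 79*cos(pi/79)/(cos(pi/79) + 1) ≤ 40: both strict.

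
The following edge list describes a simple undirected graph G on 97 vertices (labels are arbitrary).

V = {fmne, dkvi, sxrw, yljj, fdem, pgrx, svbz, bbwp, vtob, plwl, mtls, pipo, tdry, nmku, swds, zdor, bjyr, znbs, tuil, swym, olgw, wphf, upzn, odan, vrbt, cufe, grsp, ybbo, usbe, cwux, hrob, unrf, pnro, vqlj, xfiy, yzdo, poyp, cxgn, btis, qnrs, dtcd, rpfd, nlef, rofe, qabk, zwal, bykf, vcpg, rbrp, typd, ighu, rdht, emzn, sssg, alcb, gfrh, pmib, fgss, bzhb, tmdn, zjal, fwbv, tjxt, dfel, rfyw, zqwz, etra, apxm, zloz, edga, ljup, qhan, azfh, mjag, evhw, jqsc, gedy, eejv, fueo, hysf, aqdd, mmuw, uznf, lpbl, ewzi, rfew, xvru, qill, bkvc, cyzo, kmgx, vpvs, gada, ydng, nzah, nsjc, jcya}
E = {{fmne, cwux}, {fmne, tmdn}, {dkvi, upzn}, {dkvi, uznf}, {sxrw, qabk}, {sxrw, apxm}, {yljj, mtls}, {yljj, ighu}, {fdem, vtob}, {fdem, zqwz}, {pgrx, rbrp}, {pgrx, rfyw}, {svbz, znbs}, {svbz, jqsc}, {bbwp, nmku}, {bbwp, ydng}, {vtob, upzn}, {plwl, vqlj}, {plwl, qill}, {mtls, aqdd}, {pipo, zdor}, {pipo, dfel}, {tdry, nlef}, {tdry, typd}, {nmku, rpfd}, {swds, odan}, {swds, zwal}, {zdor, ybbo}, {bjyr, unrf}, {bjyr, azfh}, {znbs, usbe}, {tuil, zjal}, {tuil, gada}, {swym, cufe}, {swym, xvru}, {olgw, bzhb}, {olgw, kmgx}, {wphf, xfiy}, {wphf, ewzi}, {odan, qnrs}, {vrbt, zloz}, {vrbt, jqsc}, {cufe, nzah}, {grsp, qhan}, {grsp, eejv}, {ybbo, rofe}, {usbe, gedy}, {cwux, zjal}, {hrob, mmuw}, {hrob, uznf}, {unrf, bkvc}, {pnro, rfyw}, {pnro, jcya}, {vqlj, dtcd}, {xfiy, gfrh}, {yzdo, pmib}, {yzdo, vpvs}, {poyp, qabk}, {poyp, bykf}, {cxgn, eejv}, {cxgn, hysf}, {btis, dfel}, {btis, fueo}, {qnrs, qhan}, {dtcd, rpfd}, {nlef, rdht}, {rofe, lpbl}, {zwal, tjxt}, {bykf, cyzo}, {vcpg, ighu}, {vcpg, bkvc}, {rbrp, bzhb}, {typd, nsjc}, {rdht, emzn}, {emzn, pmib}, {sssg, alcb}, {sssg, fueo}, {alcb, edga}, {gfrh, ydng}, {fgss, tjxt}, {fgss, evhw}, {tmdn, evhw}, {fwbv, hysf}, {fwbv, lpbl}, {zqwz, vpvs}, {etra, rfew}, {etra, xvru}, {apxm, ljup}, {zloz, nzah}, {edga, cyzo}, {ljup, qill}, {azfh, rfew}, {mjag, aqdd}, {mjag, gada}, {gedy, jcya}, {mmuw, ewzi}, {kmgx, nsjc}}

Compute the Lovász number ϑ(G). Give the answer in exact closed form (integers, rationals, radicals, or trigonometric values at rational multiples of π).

97*cos(pi/97)/(cos(pi/97) + 1)

deg(grsp) = 2; N(grsp) = {qhan, eejv}.
deg(xfiy) = 2; N(xfiy) = {wphf, gfrh}.
deg(bkvc) = 2; N(bkvc) = {unrf, vcpg}.
N(dkvi) = {upzn, uznf}, |N(dkvi)| = 2.
Every vertex has degree 2 (N=97); connected 2-regular on 97 ⇒ C_{97}.
spec(A) ≈ [2.0, 1.995806, 1.98324, 1.962356, 1.933242, 1.896018, 1.850842, 1.797903, 1.737423, 1.669656, 1.594886, 1.513426, 1.425618, 1.33183, 1.232457, 1.127914, 1.01864, 0.905094, 0.787752, 0.667105, 0.54366, 0.417935, 0.290457, 0.161761, 0.032386, -0.097124, -0.226228, -0.354382, -0.48105, -0.6057, -0.72781, -0.846867, -0.962372, -1.07384, -1.180805, -1.282816, -1.379448, -1.470293, -1.554971, -1.633127, -1.704434, -1.768591, -1.82533, -1.874413, -1.915635, -1.948821, -1.973833, -1.990567, -1.998951] (distinct, 6 d.p.).
With N=97: ϑ(G) = 97·(-(-1)*2*cos(pi/97))/(2−(-2*cos(pi/97))) = 97*cos(pi/97)/(cos(pi/97) + 1).
Numerically 48.487279214.
Sandwich: α(G)=48 ≤ ϑ(G)=97*cos(pi/97)/(cos(pi/97) + 1) ≤ χ(Ḡ)=49 (both strict).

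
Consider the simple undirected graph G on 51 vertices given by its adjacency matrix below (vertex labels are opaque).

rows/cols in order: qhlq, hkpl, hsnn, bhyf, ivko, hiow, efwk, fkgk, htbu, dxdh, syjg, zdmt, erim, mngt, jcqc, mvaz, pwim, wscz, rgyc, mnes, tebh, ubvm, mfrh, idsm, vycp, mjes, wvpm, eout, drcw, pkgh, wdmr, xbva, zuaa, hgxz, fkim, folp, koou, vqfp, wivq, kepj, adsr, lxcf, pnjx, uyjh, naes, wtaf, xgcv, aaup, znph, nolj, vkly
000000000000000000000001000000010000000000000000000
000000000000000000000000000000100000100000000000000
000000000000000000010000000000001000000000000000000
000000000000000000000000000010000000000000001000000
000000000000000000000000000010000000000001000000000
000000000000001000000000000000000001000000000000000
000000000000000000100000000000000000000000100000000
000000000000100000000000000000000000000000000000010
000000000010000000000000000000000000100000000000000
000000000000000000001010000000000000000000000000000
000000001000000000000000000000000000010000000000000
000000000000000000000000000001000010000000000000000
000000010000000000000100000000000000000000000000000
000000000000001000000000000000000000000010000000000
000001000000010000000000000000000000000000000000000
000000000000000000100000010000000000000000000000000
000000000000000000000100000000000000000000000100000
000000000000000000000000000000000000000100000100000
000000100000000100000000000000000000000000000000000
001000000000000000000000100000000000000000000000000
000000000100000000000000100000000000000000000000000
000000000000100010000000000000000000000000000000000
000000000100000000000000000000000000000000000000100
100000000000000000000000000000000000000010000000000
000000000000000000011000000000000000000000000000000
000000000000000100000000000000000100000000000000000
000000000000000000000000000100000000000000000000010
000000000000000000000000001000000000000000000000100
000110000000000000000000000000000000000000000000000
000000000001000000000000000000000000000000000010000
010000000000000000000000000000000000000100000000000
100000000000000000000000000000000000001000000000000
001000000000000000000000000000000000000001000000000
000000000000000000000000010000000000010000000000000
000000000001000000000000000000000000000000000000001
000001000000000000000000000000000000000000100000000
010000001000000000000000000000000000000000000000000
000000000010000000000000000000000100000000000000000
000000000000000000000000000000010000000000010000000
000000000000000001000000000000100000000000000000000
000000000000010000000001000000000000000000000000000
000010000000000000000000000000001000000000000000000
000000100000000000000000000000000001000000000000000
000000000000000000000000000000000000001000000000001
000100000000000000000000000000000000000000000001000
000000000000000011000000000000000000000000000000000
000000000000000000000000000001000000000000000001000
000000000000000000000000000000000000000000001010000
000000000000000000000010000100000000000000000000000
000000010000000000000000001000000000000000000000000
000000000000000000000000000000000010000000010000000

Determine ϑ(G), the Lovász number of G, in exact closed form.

deg(wdmr) = 2; N(wdmr) = {hkpl, kepj}.
Vertex mvaz has 2 neighbors: rgyc, mjes.
N(bhyf) = {drcw, naes}, |N(bhyf)| = 2.
deg(mfrh) = 2; N(mfrh) = {dxdh, znph}.
deg(v) = 2 for all v (|V|=51); a single 51-cycle (edge-transitive).
spec(A) ≈ [2.0, 1.985, 1.94, 1.865, 1.762, 1.632, 1.478, 1.301, 1.105, 0.891, 0.665, 0.428, 0.185, -0.062, -0.307, -0.547, -0.78, -1.0, -1.205, -1.392, -1.558, -1.7, -1.817, -1.906, -1.966, -1.996] (distinct, 3 d.p.).
Lovász (edge-transitive): ϑ = −51·(-2*cos(pi/51))/((2)−(-2*cos(pi/51))) = 51*cos(pi/51)/(cos(pi/51) + 1).
= 25.47579449… (decimal).
α=25, χ(Ḡ)=26; ϑ=51*cos(pi/51)/(cos(pi/51) + 1) lies between (both strict).

51*cos(pi/51)/(cos(pi/51) + 1)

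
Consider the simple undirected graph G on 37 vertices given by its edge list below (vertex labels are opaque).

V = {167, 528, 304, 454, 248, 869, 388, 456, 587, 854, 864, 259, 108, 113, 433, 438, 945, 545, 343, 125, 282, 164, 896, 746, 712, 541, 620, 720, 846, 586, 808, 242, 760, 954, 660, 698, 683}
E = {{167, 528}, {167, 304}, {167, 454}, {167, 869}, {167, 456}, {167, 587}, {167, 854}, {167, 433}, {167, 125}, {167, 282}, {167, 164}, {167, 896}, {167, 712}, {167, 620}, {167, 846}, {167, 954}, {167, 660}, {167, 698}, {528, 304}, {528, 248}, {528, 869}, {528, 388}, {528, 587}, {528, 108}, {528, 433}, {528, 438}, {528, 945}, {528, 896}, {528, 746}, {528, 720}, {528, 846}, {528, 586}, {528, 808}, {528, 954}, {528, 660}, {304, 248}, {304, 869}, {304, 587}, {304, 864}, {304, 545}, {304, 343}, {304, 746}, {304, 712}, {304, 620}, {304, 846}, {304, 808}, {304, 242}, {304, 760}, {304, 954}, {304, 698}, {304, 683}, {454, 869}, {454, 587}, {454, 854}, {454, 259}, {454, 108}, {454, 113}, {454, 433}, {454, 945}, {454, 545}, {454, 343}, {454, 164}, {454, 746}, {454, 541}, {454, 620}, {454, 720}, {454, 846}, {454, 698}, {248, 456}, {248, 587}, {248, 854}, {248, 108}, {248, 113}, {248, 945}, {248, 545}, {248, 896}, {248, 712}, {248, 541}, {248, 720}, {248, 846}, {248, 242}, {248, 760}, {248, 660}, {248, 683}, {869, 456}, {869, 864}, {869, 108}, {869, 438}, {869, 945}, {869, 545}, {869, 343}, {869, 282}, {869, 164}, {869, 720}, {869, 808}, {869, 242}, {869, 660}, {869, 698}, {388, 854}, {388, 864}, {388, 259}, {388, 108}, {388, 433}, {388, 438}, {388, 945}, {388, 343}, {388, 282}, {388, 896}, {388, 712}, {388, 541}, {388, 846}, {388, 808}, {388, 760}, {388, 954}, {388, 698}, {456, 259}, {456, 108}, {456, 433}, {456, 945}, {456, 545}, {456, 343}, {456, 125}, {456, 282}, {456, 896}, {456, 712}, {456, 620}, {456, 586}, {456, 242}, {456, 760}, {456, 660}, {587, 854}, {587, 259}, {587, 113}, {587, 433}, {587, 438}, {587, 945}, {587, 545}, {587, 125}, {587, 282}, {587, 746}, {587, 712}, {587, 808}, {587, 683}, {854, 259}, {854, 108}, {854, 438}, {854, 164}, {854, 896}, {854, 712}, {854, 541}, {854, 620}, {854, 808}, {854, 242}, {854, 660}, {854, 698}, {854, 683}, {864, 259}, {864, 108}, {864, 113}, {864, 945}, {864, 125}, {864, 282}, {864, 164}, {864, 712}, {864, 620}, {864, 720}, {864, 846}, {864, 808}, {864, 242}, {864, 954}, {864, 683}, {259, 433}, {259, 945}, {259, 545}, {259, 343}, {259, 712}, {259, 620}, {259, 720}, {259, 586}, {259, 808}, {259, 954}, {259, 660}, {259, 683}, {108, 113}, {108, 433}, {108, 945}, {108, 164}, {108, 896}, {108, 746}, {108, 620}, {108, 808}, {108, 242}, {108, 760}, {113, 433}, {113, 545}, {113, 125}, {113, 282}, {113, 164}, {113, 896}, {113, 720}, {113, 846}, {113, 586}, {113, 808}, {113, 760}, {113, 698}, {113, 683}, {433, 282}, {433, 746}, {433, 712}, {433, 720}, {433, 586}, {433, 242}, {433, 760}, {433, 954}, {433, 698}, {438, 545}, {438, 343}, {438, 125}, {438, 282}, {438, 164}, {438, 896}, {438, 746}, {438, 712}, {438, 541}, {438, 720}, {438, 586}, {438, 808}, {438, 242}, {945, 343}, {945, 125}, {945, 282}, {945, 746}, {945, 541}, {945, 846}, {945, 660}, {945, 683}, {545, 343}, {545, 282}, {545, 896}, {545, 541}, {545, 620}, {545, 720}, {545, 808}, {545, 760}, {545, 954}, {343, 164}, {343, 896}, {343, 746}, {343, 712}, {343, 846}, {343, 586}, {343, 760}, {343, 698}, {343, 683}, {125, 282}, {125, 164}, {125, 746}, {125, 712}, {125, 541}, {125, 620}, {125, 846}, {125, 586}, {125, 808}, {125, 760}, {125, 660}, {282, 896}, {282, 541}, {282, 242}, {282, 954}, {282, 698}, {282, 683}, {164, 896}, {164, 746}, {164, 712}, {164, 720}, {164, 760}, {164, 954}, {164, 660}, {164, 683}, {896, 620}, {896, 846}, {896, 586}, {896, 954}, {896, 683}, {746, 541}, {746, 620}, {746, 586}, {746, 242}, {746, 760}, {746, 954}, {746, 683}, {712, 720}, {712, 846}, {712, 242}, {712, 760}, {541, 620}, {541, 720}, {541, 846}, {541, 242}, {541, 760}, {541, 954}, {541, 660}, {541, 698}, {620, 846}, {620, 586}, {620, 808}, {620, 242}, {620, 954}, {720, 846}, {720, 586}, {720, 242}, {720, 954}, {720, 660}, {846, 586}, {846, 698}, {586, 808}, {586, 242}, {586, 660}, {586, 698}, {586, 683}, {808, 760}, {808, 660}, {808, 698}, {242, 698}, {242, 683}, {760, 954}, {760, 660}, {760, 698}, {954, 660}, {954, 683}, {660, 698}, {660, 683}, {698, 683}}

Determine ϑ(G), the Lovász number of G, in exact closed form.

deg(746) = 18; N(746) = {528, 304, 454, 587, 108, 433, 438, 945, 343, 125, 164, 541, 620, 586, 242, 760, 954, 683}.
N(259) = {454, 388, 456, 587, 854, 864, 433, 945, 545, 343, 712, 620, 720, 586, 808, 954, 660, 683}, |N(259)| = 18.
N(854) = {167, 454, 248, 388, 587, 259, 108, 438, 164, 896, 712, 541, 620, 808, 242, 660, 698, 683}, |N(854)| = 18.
deg(541) = 18; N(541) = {454, 248, 388, 854, 438, 945, 545, 125, 282, 746, 620, 720, 846, 242, 760, 954, 660, 698}.
37-vertex 18-regular graph: Paley(37): SR with (k,λ,μ)=(18,8,9).
spec(A) ≈ [18.0, 2.541381, -3.541381] (distinct, 6 d.p.).
Lovász: ϑ = −37(-sqrt(37)/2 - 1/2)/(18+-(-sqrt(37)/2 - 1/2)) = sqrt(37).
= 6.082762530… (decimal).

sqrt(37)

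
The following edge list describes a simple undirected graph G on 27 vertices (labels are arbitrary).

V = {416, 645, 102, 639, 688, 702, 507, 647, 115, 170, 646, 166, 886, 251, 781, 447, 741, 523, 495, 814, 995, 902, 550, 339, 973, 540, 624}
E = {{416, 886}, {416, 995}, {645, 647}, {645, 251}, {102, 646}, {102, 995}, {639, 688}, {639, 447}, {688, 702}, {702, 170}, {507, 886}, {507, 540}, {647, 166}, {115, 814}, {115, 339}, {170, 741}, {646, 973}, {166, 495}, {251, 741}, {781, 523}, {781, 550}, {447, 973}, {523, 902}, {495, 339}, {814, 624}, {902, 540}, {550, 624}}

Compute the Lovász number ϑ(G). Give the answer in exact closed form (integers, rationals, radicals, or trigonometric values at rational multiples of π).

27*cos(pi/27)/(cos(pi/27) + 1)

N(550) = {781, 624}, |N(550)| = 2.
N(995) = {416, 102}, |N(995)| = 2.
Vertex 170 has 2 neighbors: 702, 741.
deg(702) = 2; N(702) = {688, 170}.
27-vertex 2-regular graph: connected 2-regular on 27 ⇒ C_{27}.
A has 14 distinct eigenvalues ≈ [2.0, 1.946, 1.787, 1.532, 1.194, 0.792, 0.347, -0.116, -0.574, -1.0, -1.372, -1.671, -1.879, -1.986].
ϑ = −N·λ_min/(λ_max−λ_min) = −27·(-2*cos(pi/27))/(2−(-2*cos(pi/27))) = 27*cos(pi/27)/(cos(pi/27) + 1).
≈ 13.454204087 (to 9 d.p.).
13 ≤ 27*cos(pi/27)/(cos(pi/27) + 1) ≤ 14: both strict.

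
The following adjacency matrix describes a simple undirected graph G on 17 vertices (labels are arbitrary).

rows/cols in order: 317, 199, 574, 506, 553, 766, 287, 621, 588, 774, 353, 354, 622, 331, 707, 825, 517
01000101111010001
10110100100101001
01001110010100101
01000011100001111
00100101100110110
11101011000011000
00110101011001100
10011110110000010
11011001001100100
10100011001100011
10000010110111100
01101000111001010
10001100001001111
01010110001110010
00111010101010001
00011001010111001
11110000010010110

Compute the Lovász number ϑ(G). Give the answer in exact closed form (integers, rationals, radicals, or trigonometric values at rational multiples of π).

sqrt(17)

N(199) = {317, 574, 506, 766, 588, 354, 331, 517}, |N(199)| = 8.
N(588) = {317, 199, 506, 553, 621, 353, 354, 707}, |N(588)| = 8.
deg(621) = 8; N(621) = {317, 506, 553, 766, 287, 588, 774, 825}.
Vertex 553 has 8 neighbors: 574, 766, 621, 588, 354, 622, 707, 825.
Every vertex has degree 8 (N=17); Paley(17): SR with (k,λ,μ)=(8,3,4).
The 3 distinct eigenvalues: [8.0, 1.562, -2.562].
−17·(-sqrt(17)/2 - 1/2) / ((8)−(-sqrt(17)/2 - 1/2)) = sqrt(17) = ϑ(G).
ϑ(G) ≈ 4.12311.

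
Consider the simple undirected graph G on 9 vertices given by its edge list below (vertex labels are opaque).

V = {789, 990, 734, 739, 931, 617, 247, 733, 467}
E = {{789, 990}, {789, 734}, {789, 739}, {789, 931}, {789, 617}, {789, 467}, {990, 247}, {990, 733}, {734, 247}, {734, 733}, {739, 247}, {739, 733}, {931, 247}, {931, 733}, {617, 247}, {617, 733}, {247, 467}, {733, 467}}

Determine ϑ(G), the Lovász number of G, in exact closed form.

Vertex 617 has 3 neighbors: 789, 247, 733.
deg(739) = 3; N(739) = {789, 247, 733}.
deg(734) = 3; N(734) = {789, 247, 733}.
N(931) = {789, 247, 733}, |N(931)| = 3.
Complete 2-partite, parts [6, 3]: perfect, ϑ = α = 6.
ϑ(G) ≈ 6.0000000.
Sandwich: α(G)=6 ≤ ϑ(G)=6 ≤ χ(Ḡ)=6 (collapsed).

6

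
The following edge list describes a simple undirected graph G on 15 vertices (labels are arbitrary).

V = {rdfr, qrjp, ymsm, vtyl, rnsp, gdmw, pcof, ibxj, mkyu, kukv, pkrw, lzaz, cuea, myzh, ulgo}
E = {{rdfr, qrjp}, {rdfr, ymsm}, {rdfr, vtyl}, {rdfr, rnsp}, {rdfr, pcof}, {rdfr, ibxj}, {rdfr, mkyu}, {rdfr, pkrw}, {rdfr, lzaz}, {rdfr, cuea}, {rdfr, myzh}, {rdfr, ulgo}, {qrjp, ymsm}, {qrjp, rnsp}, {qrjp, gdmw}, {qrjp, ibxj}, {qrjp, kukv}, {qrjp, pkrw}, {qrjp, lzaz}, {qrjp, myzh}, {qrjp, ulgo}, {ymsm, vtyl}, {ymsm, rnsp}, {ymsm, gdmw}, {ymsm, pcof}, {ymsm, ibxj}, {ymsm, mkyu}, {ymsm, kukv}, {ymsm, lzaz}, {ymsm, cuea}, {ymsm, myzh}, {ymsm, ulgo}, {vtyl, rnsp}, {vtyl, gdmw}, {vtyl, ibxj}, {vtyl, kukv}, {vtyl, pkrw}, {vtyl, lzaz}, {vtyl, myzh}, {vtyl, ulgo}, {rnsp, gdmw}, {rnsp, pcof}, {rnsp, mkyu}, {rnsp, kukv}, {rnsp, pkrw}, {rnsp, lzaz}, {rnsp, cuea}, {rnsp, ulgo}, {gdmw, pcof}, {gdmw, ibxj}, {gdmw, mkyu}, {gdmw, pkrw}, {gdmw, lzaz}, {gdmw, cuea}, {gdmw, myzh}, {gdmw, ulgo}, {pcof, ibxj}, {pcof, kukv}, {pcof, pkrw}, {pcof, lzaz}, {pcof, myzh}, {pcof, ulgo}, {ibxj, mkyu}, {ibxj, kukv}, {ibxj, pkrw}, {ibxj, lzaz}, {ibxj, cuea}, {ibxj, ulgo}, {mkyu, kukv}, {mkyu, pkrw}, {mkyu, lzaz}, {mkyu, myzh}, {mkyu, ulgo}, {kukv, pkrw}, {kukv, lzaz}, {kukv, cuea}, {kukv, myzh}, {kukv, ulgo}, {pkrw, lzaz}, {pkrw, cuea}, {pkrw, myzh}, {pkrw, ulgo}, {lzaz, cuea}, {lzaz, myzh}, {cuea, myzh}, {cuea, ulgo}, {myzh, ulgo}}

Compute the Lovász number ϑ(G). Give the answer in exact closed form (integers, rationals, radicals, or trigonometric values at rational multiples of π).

deg(gdmw) = 12; N(gdmw) = {qrjp, ymsm, vtyl, rnsp, pcof, ibxj, mkyu, pkrw, lzaz, cuea, myzh, ulgo}.
N(vtyl) = {rdfr, ymsm, rnsp, gdmw, ibxj, kukv, pkrw, lzaz, myzh, ulgo}, |N(vtyl)| = 10.
Vertex lzaz has 13 neighbors: rdfr, qrjp, ymsm, vtyl, rnsp, gdmw, pcof, ibxj, mkyu, kukv, pkrw, cuea, myzh.
Vertex kukv has 12 neighbors: qrjp, ymsm, vtyl, rnsp, pcof, ibxj, mkyu, pkrw, lzaz, cuea, myzh, ulgo.
5 parts of sizes [5, 3, 3, 2, 2]; α(G) = 5 = ϑ (perfect).
≈ 5.0000 (to 4 d.p.).
Check 5 ≤ 5 ≤ 5: collapsed.

5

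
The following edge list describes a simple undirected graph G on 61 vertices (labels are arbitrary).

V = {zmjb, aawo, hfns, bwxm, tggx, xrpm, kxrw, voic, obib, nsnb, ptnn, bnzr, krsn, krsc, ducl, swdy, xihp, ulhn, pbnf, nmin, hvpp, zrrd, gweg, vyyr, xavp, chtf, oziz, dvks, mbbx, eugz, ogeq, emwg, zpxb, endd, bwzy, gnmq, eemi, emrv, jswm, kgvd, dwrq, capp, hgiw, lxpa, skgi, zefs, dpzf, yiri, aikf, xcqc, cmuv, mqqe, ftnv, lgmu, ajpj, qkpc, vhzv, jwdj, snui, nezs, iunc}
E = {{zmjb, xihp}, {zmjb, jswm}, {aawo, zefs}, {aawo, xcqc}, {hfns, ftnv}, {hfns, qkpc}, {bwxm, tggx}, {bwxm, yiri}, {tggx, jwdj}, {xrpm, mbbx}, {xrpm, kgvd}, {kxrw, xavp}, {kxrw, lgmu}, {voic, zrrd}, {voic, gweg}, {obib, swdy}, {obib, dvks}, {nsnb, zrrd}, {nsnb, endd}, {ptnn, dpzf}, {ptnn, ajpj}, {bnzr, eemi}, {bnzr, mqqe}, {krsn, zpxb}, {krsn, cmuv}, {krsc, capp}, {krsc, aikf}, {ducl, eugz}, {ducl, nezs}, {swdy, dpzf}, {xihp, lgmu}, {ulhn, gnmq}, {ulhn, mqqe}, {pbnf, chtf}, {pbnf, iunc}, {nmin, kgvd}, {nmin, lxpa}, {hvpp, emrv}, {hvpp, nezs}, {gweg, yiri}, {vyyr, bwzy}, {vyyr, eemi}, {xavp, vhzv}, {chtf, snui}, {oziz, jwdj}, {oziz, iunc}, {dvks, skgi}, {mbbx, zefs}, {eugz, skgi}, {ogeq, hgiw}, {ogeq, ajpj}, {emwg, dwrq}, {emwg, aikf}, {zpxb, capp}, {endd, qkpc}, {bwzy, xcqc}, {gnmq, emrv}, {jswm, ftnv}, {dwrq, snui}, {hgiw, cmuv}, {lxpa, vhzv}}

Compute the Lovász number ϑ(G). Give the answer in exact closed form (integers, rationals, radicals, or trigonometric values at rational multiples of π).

Vertex kgvd has 2 neighbors: xrpm, nmin.
Vertex eemi has 2 neighbors: bnzr, vyyr.
N(mqqe) = {bnzr, ulhn}, |N(mqqe)| = 2.
N(dpzf) = {ptnn, swdy}, |N(dpzf)| = 2.
Every vertex has degree 2 (N=61); a single 61-cycle (edge-transitive).
A has 31 distinct eigenvalues ≈ [2.0, 1.9894, 1.957711, 1.905271, 1.832634, 1.74057, 1.630057, 1.502264, 1.358547, 1.200429, 1.029586, 0.847829, 0.657085, 0.459375, 0.256797, 0.051496, -0.154351, -0.358562, -0.558971, -0.753456, -0.939953, -1.116487, -1.281186, -1.432304, -1.56824, -1.687551, -1.788974, -1.871434, -1.934055, -1.976176, -1.997348].
With N=61: ϑ(G) = 61·(-(-1)*2*cos(pi/61))/(2−(-2*cos(pi/61))) = 61*cos(pi/61)/(cos(pi/61) + 1).
≈ 30.4798 (to 4 d.p.).
30 ≤ 61*cos(pi/61)/(cos(pi/61) + 1) ≤ 31: both strict.

61*cos(pi/61)/(cos(pi/61) + 1)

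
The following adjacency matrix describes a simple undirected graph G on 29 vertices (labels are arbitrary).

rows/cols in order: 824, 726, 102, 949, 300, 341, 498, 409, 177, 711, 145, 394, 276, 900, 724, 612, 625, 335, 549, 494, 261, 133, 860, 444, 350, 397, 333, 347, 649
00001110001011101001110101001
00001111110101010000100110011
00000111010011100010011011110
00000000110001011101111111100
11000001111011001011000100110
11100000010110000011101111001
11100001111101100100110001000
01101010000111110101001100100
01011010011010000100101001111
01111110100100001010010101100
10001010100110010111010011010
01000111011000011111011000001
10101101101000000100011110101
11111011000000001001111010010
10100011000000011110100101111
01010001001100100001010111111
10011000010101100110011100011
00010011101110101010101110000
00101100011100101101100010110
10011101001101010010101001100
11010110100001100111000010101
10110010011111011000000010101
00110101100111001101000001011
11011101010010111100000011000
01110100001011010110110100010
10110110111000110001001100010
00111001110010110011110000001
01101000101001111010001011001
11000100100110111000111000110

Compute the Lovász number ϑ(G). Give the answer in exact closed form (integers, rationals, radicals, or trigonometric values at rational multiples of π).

sqrt(29)

deg(649) = 14; N(649) = {824, 726, 341, 177, 394, 276, 724, 612, 625, 261, 133, 860, 333, 347}.
N(612) = {726, 949, 409, 145, 394, 724, 494, 133, 444, 350, 397, 333, 347, 649}, |N(612)| = 14.
N(394) = {726, 341, 498, 409, 711, 145, 612, 625, 335, 549, 494, 133, 860, 649}, |N(394)| = 14.
deg(900) = 14; N(900) = {824, 726, 102, 949, 300, 498, 409, 625, 494, 261, 133, 860, 350, 347}.
Every vertex has degree 14 (N=29); Paley(29): SR with (k,λ,μ)=(14,6,7).
A has 3 distinct eigenvalues ≈ [14.0, 2.19258, -3.19258].
λ_max=14, λ_min=-sqrt(29)/2 - 1/2; ϑ = −29·λ_min/(λ_max−λ_min) = sqrt(29).
≈ 5.38516481 (to 8 d.p.).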